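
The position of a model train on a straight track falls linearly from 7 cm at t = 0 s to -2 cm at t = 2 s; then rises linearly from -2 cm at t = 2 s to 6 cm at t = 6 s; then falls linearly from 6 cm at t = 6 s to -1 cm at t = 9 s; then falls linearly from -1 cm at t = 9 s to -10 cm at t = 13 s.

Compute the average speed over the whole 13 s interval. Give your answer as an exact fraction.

33/13 cm/s

Average speed = (total path length)/(elapsed time); on a piecewise-linear x-t graph the path length is Σ|Δx|.
0–2 s: |Δx| = |-2 − 7| = 9 cm
2–6 s: |Δx| = |6 − -2| = 8 cm
6–9 s: |Δx| = |-1 − 6| = 7 cm
9–13 s: |Δx| = |-10 − -1| = 9 cm
Total path = 33 cm; average speed = 33/13 = 33/13 cm/s.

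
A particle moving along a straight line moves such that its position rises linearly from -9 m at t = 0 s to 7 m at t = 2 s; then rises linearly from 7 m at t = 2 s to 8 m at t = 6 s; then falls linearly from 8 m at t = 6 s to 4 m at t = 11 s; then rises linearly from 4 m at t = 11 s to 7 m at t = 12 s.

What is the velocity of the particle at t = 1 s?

8 m/s

Velocity is the slope of the x-t graph on 0–2 s: (7 − -9)/(2 − 0) = 8 m/s.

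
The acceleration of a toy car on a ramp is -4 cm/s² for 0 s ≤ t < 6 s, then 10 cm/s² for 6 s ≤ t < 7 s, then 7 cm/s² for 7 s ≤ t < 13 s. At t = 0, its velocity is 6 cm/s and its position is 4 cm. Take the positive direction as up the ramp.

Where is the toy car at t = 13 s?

On each constant-a segment, Δv = aΔt and Δx = v₀Δt + ½aΔt²; chain segment to segment.
0–6 s: v starts 6 cm/s; Δx = 6·6 + ½·-4·6² = -36 cm; v ends -18 cm/s.
6–7 s: v starts -18 cm/s; Δx = -18·1 + ½·10·1² = -13 cm; v ends -8 cm/s.
7–13 s: v starts -8 cm/s; Δx = -8·6 + ½·7·6² = 78 cm; v ends 34 cm/s.
x(13) = 4 + Σ Δx = 33 cm.

33 cm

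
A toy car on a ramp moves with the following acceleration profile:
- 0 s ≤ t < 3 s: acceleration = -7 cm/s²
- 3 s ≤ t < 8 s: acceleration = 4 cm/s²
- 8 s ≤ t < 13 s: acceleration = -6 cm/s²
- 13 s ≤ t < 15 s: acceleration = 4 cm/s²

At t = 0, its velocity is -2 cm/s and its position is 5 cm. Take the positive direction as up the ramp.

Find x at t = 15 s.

On each constant-a segment, Δv = aΔt and Δx = v₀Δt + ½aΔt²; chain segment to segment.
0–3 s: v starts -2 cm/s; Δx = -2·3 + ½·-7·3² = -37.5 cm; v ends -23 cm/s.
3–8 s: v starts -23 cm/s; Δx = -23·5 + ½·4·5² = -65 cm; v ends -3 cm/s.
8–13 s: v starts -3 cm/s; Δx = -3·5 + ½·-6·5² = -90 cm; v ends -33 cm/s.
13–15 s: v starts -33 cm/s; Δx = -33·2 + ½·4·2² = -58 cm; v ends -25 cm/s.
x(15) = 5 + Σ Δx = -245.5 cm.

-245.5 cm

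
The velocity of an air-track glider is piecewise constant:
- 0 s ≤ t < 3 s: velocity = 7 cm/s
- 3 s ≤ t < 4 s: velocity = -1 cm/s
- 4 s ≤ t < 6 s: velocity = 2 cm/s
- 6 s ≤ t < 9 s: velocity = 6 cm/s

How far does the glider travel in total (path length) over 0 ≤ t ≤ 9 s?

Distance (not displacement) is the total path length: add the absolute areas under v-t.
0–3 s: |7| × 3 = 21 cm
3–4 s: |-1| × 1 = 1 cm
4–6 s: |2| × 2 = 4 cm
6–9 s: |6| × 3 = 18 cm
Total distance = 44 cm

44 cm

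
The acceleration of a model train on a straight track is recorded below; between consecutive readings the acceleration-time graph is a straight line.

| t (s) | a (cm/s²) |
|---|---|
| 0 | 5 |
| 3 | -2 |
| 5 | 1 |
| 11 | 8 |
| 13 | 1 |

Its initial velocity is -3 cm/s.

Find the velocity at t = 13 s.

36.5 cm/s

Δv equals the area under the a-t graph; then v = v₀ + Δv.
0–3 s: ½(5 + -2)(3) = 4.5 cm/s
3–5 s: ½(-2 + 1)(2) = -1 cm/s
5–11 s: ½(1 + 8)(6) = 27 cm/s
11–13 s: ½(8 + 1)(2) = 9 cm/s
Δv = 39.5 cm/s, so v(13) = -3 + (39.5) = 36.5 cm/s.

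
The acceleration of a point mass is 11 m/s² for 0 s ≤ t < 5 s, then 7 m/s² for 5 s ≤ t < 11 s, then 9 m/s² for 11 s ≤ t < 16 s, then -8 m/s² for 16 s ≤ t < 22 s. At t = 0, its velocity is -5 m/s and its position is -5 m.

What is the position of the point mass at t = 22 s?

On each constant-a segment, Δv = aΔt and Δx = v₀Δt + ½aΔt²; chain segment to segment.
0–5 s: v starts -5 m/s; Δx = -5·5 + ½·11·5² = 112.5 m; v ends 50 m/s.
5–11 s: v starts 50 m/s; Δx = 50·6 + ½·7·6² = 426 m; v ends 92 m/s.
11–16 s: v starts 92 m/s; Δx = 92·5 + ½·9·5² = 572.5 m; v ends 137 m/s.
16–22 s: v starts 137 m/s; Δx = 137·6 + ½·-8·6² = 678 m; v ends 89 m/s.
x(22) = -5 + Σ Δx = 1784 m.

1784 m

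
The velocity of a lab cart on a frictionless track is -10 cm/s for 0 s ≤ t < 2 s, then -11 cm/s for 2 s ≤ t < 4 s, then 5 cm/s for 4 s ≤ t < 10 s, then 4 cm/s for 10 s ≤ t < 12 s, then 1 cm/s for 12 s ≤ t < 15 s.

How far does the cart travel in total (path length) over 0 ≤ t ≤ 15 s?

Total distance travelled is ∫|v| dt — sum the magnitudes of each area piece.
0–2 s: |-10| × 2 = 20 cm
2–4 s: |-11| × 2 = 22 cm
4–10 s: |5| × 6 = 30 cm
10–12 s: |4| × 2 = 8 cm
12–15 s: |1| × 3 = 3 cm
Total distance = 83 cm

83 cm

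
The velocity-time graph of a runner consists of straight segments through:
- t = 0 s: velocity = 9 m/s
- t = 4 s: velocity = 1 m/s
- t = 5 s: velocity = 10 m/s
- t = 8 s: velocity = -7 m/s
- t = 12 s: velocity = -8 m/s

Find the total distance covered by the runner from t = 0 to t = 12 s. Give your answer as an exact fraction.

Total distance travelled is ∫|v| dt — sum the magnitudes of each area piece.
0–4 s: |½(9 + 1)(4)| = 20 m
4–5 s: |½(1 + 10)(1)| = 5.5 m
5–8 s: v = 0 at t = 115/17 s; triangle areas 150/17 + 147/34 = 447/34 m
8–12 s: |½(-7 + -8)(4)| = 30 m
Total distance = 1167/17 m

1167/17 m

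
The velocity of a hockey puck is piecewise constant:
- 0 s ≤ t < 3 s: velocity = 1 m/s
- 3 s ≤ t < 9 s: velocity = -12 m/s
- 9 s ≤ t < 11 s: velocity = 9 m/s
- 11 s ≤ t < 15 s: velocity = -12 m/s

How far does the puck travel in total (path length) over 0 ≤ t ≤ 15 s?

Distance (not displacement) is the total path length: add the absolute areas under v-t.
0–3 s: |1| × 3 = 3 m
3–9 s: |-12| × 6 = 72 m
9–11 s: |9| × 2 = 18 m
11–15 s: |-12| × 4 = 48 m
Total distance = 141 m

141 m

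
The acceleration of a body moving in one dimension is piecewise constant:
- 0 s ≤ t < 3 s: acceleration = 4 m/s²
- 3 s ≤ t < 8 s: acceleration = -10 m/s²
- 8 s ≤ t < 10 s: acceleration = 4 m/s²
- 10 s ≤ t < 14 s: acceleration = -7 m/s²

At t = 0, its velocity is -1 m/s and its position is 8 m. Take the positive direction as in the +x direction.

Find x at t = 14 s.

-297 m

On each constant-a segment, Δv = aΔt and Δx = v₀Δt + ½aΔt²; chain segment to segment.
0–3 s: v starts -1 m/s; Δx = -1·3 + ½·4·3² = 15 m; v ends 11 m/s.
3–8 s: v starts 11 m/s; Δx = 11·5 + ½·-10·5² = -70 m; v ends -39 m/s.
8–10 s: v starts -39 m/s; Δx = -39·2 + ½·4·2² = -70 m; v ends -31 m/s.
10–14 s: v starts -31 m/s; Δx = -31·4 + ½·-7·4² = -180 m; v ends -59 m/s.
x(14) = 8 + Σ Δx = -297 m.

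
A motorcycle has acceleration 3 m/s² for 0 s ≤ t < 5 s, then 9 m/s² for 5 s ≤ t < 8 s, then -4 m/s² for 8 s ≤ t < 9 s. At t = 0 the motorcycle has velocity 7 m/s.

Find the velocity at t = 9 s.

45 m/s

Δv equals the area under the a-t graph; then v = v₀ + Δv.
0–5 s: 3 × 5 = 15 m/s
5–8 s: 9 × 3 = 27 m/s
8–9 s: -4 × 1 = -4 m/s
Δv = 38 m/s, so v(9) = 7 + (38) = 45 m/s.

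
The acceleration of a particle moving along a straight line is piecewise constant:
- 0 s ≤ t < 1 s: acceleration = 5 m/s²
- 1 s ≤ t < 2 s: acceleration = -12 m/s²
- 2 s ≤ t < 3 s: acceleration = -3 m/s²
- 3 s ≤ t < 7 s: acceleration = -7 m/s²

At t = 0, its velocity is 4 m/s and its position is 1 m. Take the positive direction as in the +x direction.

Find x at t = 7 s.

On each constant-a segment, Δv = aΔt and Δx = v₀Δt + ½aΔt²; chain segment to segment.
0–1 s: v starts 4 m/s; Δx = 4·1 + ½·5·1² = 6.5 m; v ends 9 m/s.
1–2 s: v starts 9 m/s; Δx = 9·1 + ½·-12·1² = 3 m; v ends -3 m/s.
2–3 s: v starts -3 m/s; Δx = -3·1 + ½·-3·1² = -4.5 m; v ends -6 m/s.
3–7 s: v starts -6 m/s; Δx = -6·4 + ½·-7·4² = -80 m; v ends -34 m/s.
x(7) = 1 + Σ Δx = -74 m.

-74 m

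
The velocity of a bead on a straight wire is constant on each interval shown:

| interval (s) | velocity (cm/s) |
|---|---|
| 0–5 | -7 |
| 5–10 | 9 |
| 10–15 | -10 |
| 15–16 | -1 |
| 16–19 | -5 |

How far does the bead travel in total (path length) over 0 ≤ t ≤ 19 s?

Distance (not displacement) is the total path length: add the absolute areas under v-t.
0–5 s: |-7| × 5 = 35 cm
5–10 s: |9| × 5 = 45 cm
10–15 s: |-10| × 5 = 50 cm
15–16 s: |-1| × 1 = 1 cm
16–19 s: |-5| × 3 = 15 cm
Total distance = 146 cm

146 cm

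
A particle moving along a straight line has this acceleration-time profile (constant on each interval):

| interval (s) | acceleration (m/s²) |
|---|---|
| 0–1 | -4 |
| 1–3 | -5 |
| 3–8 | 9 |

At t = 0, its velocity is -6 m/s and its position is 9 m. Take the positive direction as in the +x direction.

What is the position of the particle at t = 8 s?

-16.5 m

On each constant-a segment, Δv = aΔt and Δx = v₀Δt + ½aΔt²; chain segment to segment.
0–1 s: v starts -6 m/s; Δx = -6·1 + ½·-4·1² = -8 m; v ends -10 m/s.
1–3 s: v starts -10 m/s; Δx = -10·2 + ½·-5·2² = -30 m; v ends -20 m/s.
3–8 s: v starts -20 m/s; Δx = -20·5 + ½·9·5² = 12.5 m; v ends 25 m/s.
x(8) = 9 + Σ Δx = -16.5 m.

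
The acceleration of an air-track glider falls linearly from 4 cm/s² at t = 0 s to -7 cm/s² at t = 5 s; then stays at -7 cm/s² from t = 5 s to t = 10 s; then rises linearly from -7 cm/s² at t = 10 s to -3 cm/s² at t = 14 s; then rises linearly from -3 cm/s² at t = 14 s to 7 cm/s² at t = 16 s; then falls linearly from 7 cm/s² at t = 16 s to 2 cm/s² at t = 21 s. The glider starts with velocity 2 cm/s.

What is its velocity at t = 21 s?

-34 cm/s

Δv equals the area under the a-t graph; then v = v₀ + Δv.
0–5 s: ½(4 + -7)(5) = -7.5 cm/s
5–10 s: -7 × 5 = -35 cm/s
10–14 s: ½(-7 + -3)(4) = -20 cm/s
14–16 s: ½(-3 + 7)(2) = 4 cm/s
16–21 s: ½(7 + 2)(5) = 22.5 cm/s
Δv = -36 cm/s, so v(21) = 2 + (-36) = -34 cm/s.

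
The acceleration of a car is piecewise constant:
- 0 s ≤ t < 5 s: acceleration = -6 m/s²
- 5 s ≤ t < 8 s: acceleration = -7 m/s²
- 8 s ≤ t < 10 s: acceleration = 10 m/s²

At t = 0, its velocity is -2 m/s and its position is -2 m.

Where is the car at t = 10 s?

-300.5 m

On each constant-a segment, Δv = aΔt and Δx = v₀Δt + ½aΔt²; chain segment to segment.
0–5 s: v starts -2 m/s; Δx = -2·5 + ½·-6·5² = -85 m; v ends -32 m/s.
5–8 s: v starts -32 m/s; Δx = -32·3 + ½·-7·3² = -127.5 m; v ends -53 m/s.
8–10 s: v starts -53 m/s; Δx = -53·2 + ½·10·2² = -86 m; v ends -33 m/s.
x(10) = -2 + Σ Δx = -300.5 m.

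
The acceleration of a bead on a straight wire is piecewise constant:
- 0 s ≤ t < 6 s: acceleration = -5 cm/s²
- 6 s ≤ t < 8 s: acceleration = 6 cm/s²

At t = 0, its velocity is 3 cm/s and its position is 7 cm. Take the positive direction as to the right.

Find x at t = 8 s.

-107 cm

On each constant-a segment, Δv = aΔt and Δx = v₀Δt + ½aΔt²; chain segment to segment.
0–6 s: v starts 3 cm/s; Δx = 3·6 + ½·-5·6² = -72 cm; v ends -27 cm/s.
6–8 s: v starts -27 cm/s; Δx = -27·2 + ½·6·2² = -42 cm; v ends -15 cm/s.
x(8) = 7 + Σ Δx = -107 cm.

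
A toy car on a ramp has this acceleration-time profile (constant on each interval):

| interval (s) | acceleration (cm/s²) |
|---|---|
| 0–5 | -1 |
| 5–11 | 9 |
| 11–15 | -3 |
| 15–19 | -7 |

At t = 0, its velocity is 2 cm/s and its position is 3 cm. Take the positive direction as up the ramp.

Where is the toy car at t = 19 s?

424.5 cm

On each constant-a segment, Δv = aΔt and Δx = v₀Δt + ½aΔt²; chain segment to segment.
0–5 s: v starts 2 cm/s; Δx = 2·5 + ½·-1·5² = -2.5 cm; v ends -3 cm/s.
5–11 s: v starts -3 cm/s; Δx = -3·6 + ½·9·6² = 144 cm; v ends 51 cm/s.
11–15 s: v starts 51 cm/s; Δx = 51·4 + ½·-3·4² = 180 cm; v ends 39 cm/s.
15–19 s: v starts 39 cm/s; Δx = 39·4 + ½·-7·4² = 100 cm; v ends 11 cm/s.
x(19) = 3 + Σ Δx = 424.5 cm.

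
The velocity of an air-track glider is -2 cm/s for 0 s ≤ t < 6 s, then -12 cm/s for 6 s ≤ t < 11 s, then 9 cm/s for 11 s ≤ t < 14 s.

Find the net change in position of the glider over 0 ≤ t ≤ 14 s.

Net displacement equals the area under the velocity-time graph (areas below the axis count negative).
0–6 s: -2 × 6 = -12 cm
6–11 s: -12 × 5 = -60 cm
11–14 s: 9 × 3 = 27 cm
Net displacement = -45 cm

-45 cm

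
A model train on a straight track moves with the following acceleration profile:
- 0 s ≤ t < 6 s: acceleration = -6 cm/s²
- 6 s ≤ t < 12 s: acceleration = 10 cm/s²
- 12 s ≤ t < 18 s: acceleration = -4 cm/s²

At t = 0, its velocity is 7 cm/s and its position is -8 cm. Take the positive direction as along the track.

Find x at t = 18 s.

On each constant-a segment, Δv = aΔt and Δx = v₀Δt + ½aΔt²; chain segment to segment.
0–6 s: v starts 7 cm/s; Δx = 7·6 + ½·-6·6² = -66 cm; v ends -29 cm/s.
6–12 s: v starts -29 cm/s; Δx = -29·6 + ½·10·6² = 6 cm; v ends 31 cm/s.
12–18 s: v starts 31 cm/s; Δx = 31·6 + ½·-4·6² = 114 cm; v ends 7 cm/s.
x(18) = -8 + Σ Δx = 46 cm.

46 cm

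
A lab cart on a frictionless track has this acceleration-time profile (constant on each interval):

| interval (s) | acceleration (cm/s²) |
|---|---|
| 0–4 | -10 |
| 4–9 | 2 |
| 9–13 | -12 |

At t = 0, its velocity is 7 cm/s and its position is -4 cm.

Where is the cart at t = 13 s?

-384 cm

On each constant-a segment, Δv = aΔt and Δx = v₀Δt + ½aΔt²; chain segment to segment.
0–4 s: v starts 7 cm/s; Δx = 7·4 + ½·-10·4² = -52 cm; v ends -33 cm/s.
4–9 s: v starts -33 cm/s; Δx = -33·5 + ½·2·5² = -140 cm; v ends -23 cm/s.
9–13 s: v starts -23 cm/s; Δx = -23·4 + ½·-12·4² = -188 cm; v ends -71 cm/s.
x(13) = -4 + Σ Δx = -384 cm.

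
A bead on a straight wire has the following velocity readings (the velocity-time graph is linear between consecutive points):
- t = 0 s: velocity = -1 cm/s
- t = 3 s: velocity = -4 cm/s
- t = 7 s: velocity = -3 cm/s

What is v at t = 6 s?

-3.25 cm/s

On 3–7 s the graph is linear from -4 to -3 cm/s: v(6) = -4 + (-3 − -4)·(6 − 3)/(7 − 3) = -3.25 cm/s.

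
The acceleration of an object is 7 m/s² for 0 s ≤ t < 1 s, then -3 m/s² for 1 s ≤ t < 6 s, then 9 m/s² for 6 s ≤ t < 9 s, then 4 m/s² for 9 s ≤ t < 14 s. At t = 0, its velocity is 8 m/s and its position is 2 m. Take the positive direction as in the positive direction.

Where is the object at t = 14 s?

On each constant-a segment, Δv = aΔt and Δx = v₀Δt + ½aΔt²; chain segment to segment.
0–1 s: v starts 8 m/s; Δx = 8·1 + ½·7·1² = 11.5 m; v ends 15 m/s.
1–6 s: v starts 15 m/s; Δx = 15·5 + ½·-3·5² = 37.5 m; v ends 0 m/s.
6–9 s: v starts 0 m/s; Δx = 0·3 + ½·9·3² = 40.5 m; v ends 27 m/s.
9–14 s: v starts 27 m/s; Δx = 27·5 + ½·4·5² = 185 m; v ends 47 m/s.
x(14) = 2 + Σ Δx = 276.5 m.

276.5 m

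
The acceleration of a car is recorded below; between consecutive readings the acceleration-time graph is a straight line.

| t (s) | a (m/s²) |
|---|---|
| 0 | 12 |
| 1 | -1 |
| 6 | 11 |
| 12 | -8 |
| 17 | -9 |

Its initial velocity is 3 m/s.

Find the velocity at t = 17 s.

Δv equals the area under the a-t graph; then v = v₀ + Δv.
0–1 s: ½(12 + -1)(1) = 5.5 m/s
1–6 s: ½(-1 + 11)(5) = 25 m/s
6–12 s: ½(11 + -8)(6) = 9 m/s
12–17 s: ½(-8 + -9)(5) = -42.5 m/s
Δv = -3 m/s, so v(17) = 3 + (-3) = 0 m/s.

0 m/s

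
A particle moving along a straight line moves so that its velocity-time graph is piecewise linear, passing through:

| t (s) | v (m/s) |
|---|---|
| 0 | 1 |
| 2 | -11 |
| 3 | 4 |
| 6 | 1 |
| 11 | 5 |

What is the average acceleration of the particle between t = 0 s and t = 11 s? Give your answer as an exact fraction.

Average acceleration = Δv/Δt = (5 − 1)/(11 − 0) = 4/11 m/s².

4/11 m/s²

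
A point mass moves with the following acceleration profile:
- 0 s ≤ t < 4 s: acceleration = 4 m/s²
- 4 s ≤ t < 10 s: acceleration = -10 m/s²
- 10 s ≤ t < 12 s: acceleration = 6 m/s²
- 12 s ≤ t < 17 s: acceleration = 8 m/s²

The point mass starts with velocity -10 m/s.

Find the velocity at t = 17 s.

-2 m/s

Δv equals the area under the a-t graph; then v = v₀ + Δv.
0–4 s: 4 × 4 = 16 m/s
4–10 s: -10 × 6 = -60 m/s
10–12 s: 6 × 2 = 12 m/s
12–17 s: 8 × 5 = 40 m/s
Δv = 8 m/s, so v(17) = -10 + (8) = -2 m/s.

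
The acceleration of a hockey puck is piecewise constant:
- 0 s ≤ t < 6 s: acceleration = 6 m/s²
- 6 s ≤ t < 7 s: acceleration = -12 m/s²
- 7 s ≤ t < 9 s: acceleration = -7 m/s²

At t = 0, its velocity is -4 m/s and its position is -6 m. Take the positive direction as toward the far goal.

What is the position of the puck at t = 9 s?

130 m

On each constant-a segment, Δv = aΔt and Δx = v₀Δt + ½aΔt²; chain segment to segment.
0–6 s: v starts -4 m/s; Δx = -4·6 + ½·6·6² = 84 m; v ends 32 m/s.
6–7 s: v starts 32 m/s; Δx = 32·1 + ½·-12·1² = 26 m; v ends 20 m/s.
7–9 s: v starts 20 m/s; Δx = 20·2 + ½·-7·2² = 26 m; v ends 6 m/s.
x(9) = -6 + Σ Δx = 130 m.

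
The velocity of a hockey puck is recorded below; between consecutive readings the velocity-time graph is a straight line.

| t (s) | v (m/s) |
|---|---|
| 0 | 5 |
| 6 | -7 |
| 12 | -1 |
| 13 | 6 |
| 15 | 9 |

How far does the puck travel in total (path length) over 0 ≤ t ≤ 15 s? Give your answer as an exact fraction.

421/7 m

Distance (not displacement) is the total path length: add the absolute areas under v-t.
0–6 s: v = 0 at t = 2.5 s; triangle areas 6.25 + 12.25 = 18.5 m
6–12 s: |½(-7 + -1)(6)| = 24 m
12–13 s: v = 0 at t = 85/7 s; triangle areas 1/14 + 18/7 = 37/14 m
13–15 s: |½(6 + 9)(2)| = 15 m
Total distance = 421/7 m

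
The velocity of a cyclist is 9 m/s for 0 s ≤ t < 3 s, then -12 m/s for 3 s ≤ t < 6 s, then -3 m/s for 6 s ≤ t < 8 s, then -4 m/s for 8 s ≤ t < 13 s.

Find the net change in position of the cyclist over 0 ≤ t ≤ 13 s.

-35 m

Net displacement equals the area under the velocity-time graph (areas below the axis count negative).
0–3 s: 9 × 3 = 27 m
3–6 s: -12 × 3 = -36 m
6–8 s: -3 × 2 = -6 m
8–13 s: -4 × 5 = -20 m
Net displacement = -35 m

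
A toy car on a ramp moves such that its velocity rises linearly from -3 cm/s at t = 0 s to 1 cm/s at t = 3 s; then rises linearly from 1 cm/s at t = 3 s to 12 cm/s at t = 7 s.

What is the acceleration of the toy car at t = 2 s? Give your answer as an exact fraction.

4/3 cm/s²

Acceleration is the slope of the v-t graph on 0–3 s: (1 − -3)/(3 − 0) = 4/3 cm/s².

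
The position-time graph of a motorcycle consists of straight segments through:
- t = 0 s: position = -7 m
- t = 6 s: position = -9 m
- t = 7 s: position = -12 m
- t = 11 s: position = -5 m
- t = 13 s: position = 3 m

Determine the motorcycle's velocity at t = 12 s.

Velocity is the slope of the x-t graph on 11–13 s: (3 − -5)/(13 − 11) = 4 m/s.

4 m/s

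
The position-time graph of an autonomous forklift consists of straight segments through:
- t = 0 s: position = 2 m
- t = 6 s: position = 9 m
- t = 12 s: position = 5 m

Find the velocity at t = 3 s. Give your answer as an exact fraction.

Velocity is the slope of the x-t graph on 0–6 s: (9 − 2)/(6 − 0) = 7/6 m/s.

7/6 m/s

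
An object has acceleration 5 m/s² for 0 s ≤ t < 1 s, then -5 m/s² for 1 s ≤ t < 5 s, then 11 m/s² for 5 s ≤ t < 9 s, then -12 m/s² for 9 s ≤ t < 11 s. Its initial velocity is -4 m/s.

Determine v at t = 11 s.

Δv equals the area under the a-t graph; then v = v₀ + Δv.
0–1 s: 5 × 1 = 5 m/s
1–5 s: -5 × 4 = -20 m/s
5–9 s: 11 × 4 = 44 m/s
9–11 s: -12 × 2 = -24 m/s
Δv = 5 m/s, so v(11) = -4 + (5) = 1 m/s.

1 m/s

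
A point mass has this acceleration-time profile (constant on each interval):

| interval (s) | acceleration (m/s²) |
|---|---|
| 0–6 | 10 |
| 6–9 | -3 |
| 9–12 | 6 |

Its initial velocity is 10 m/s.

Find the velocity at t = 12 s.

Δv equals the area under the a-t graph; then v = v₀ + Δv.
0–6 s: 10 × 6 = 60 m/s
6–9 s: -3 × 3 = -9 m/s
9–12 s: 6 × 3 = 18 m/s
Δv = 69 m/s, so v(12) = 10 + (69) = 79 m/s.

79 m/s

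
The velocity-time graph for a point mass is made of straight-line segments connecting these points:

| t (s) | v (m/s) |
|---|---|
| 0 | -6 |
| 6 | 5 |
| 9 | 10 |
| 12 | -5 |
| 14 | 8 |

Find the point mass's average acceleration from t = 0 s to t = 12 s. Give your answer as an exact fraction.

Average acceleration = Δv/Δt = (-5 − -6)/(12 − 0) = 1/12 m/s².

1/12 m/s²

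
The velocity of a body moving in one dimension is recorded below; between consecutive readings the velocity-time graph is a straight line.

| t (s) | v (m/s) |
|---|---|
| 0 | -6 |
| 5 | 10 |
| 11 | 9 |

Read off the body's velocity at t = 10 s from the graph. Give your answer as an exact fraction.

55/6 m/s

On 5–11 s the graph is linear from 10 to 9 m/s: v(10) = 10 + (9 − 10)·(10 − 5)/(11 − 5) = 55/6 m/s.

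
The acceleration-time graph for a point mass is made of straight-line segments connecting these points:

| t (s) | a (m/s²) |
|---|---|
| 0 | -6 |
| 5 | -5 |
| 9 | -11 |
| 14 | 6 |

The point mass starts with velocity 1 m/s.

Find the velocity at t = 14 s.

Δv equals the area under the a-t graph; then v = v₀ + Δv.
0–5 s: ½(-6 + -5)(5) = -27.5 m/s
5–9 s: ½(-5 + -11)(4) = -32 m/s
9–14 s: ½(-11 + 6)(5) = -12.5 m/s
Δv = -72 m/s, so v(14) = 1 + (-72) = -71 m/s.

-71 m/s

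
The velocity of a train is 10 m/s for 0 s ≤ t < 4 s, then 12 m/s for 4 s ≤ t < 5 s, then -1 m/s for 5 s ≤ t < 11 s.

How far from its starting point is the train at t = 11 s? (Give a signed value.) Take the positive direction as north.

Net displacement equals the area under the velocity-time graph (areas below the axis count negative).
0–4 s: 10 × 4 = 40 m
4–5 s: 12 × 1 = 12 m
5–11 s: -1 × 6 = -6 m
Net displacement = 46 m

46 m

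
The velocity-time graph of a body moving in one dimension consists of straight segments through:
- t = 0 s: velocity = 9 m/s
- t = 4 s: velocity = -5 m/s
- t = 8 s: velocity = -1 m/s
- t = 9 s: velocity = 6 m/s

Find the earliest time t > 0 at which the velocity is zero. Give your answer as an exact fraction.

v changes sign on 0–4 s (from 9 to -5); the graph is linear there, so v = 0 at t = 0 + (-9)·(4 − 0)/(-5 − 9) = 18/7 s.

t = 18/7 s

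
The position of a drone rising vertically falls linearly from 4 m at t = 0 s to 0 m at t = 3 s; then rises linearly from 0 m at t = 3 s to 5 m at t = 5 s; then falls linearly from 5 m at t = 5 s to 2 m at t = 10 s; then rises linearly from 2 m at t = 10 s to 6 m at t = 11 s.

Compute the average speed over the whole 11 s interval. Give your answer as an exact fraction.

16/11 m/s

Average speed = (total path length)/(elapsed time); on a piecewise-linear x-t graph the path length is Σ|Δx|.
0–3 s: |Δx| = |0 − 4| = 4 m
3–5 s: |Δx| = |5 − 0| = 5 m
5–10 s: |Δx| = |2 − 5| = 3 m
10–11 s: |Δx| = |6 − 2| = 4 m
Total path = 16 m; average speed = 16/11 = 16/11 m/s.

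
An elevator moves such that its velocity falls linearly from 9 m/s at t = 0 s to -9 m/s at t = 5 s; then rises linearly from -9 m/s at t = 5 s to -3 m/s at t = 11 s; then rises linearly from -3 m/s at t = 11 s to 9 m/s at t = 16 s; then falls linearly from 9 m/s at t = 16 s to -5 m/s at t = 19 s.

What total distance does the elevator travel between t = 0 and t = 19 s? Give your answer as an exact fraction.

Total distance travelled is ∫|v| dt — sum the magnitudes of each area piece.
0–5 s: v = 0 at t = 2.5 s; triangle areas 11.25 + 11.25 = 22.5 m
5–11 s: |½(-9 + -3)(6)| = 36 m
11–16 s: v = 0 at t = 12.25 s; triangle areas 1.875 + 16.875 = 18.75 m
16–19 s: v = 0 at t = 251/14 s; triangle areas 243/28 + 75/28 = 159/14 m
Total distance = 2481/28 m

2481/28 m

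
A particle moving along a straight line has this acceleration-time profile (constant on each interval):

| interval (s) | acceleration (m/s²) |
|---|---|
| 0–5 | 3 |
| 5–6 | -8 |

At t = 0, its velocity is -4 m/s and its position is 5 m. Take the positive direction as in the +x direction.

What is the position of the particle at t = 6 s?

On each constant-a segment, Δv = aΔt and Δx = v₀Δt + ½aΔt²; chain segment to segment.
0–5 s: v starts -4 m/s; Δx = -4·5 + ½·3·5² = 17.5 m; v ends 11 m/s.
5–6 s: v starts 11 m/s; Δx = 11·1 + ½·-8·1² = 7 m; v ends 3 m/s.
x(6) = 5 + Σ Δx = 29.5 m.

29.5 m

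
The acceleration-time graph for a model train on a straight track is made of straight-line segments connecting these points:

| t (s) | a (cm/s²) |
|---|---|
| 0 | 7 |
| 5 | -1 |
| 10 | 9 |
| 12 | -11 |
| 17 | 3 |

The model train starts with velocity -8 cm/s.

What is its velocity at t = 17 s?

5 cm/s

Δv equals the area under the a-t graph; then v = v₀ + Δv.
0–5 s: ½(7 + -1)(5) = 15 cm/s
5–10 s: ½(-1 + 9)(5) = 20 cm/s
10–12 s: ½(9 + -11)(2) = -2 cm/s
12–17 s: ½(-11 + 3)(5) = -20 cm/s
Δv = 13 cm/s, so v(17) = -8 + (13) = 5 cm/s.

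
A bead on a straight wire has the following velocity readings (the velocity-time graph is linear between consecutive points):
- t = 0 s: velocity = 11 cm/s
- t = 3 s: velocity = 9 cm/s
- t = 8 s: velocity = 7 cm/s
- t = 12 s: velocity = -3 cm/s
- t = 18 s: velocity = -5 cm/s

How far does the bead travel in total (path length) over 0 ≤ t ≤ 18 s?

105.6 cm

Distance (not displacement) is the total path length: add the absolute areas under v-t.
0–3 s: |½(11 + 9)(3)| = 30 cm
3–8 s: |½(9 + 7)(5)| = 40 cm
8–12 s: v = 0 at t = 10.8 s; triangle areas 9.8 + 1.8 = 11.6 cm
12–18 s: |½(-3 + -5)(6)| = 24 cm
Total distance = 105.6 cm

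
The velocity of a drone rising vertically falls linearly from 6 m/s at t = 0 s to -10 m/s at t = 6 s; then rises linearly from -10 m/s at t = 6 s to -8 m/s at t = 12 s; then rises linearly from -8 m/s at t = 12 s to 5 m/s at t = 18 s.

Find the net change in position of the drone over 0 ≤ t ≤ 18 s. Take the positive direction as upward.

-75 m

Net displacement equals the area under the velocity-time graph (areas below the axis count negative).
0–6 s: ½(6 + -10)(6) = -12 m
6–12 s: ½(-10 + -8)(6) = -54 m
12–18 s: ½(-8 + 5)(6) = -9 m
Net displacement = -75 m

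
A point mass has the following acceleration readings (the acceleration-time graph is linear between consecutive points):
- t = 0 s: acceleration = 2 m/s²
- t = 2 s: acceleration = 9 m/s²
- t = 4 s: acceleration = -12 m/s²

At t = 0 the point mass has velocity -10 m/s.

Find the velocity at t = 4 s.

Δv equals the area under the a-t graph; then v = v₀ + Δv.
0–2 s: ½(2 + 9)(2) = 11 m/s
2–4 s: ½(9 + -12)(2) = -3 m/s
Δv = 8 m/s, so v(4) = -10 + (8) = -2 m/s.

-2 m/s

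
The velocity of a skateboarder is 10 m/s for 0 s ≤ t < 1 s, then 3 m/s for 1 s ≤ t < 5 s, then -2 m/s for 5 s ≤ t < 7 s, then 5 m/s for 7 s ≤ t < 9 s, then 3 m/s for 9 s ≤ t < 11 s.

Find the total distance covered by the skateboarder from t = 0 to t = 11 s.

42 m

Total distance travelled is ∫|v| dt — sum the magnitudes of each area piece.
0–1 s: |10| × 1 = 10 m
1–5 s: |3| × 4 = 12 m
5–7 s: |-2| × 2 = 4 m
7–9 s: |5| × 2 = 10 m
9–11 s: |3| × 2 = 6 m
Total distance = 42 m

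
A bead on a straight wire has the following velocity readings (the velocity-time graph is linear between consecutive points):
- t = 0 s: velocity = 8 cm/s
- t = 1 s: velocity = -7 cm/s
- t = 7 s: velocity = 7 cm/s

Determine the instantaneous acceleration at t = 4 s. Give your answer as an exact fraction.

7/3 cm/s²

Acceleration is the slope of the v-t graph on 1–7 s: (7 − -7)/(7 − 1) = 7/3 cm/s².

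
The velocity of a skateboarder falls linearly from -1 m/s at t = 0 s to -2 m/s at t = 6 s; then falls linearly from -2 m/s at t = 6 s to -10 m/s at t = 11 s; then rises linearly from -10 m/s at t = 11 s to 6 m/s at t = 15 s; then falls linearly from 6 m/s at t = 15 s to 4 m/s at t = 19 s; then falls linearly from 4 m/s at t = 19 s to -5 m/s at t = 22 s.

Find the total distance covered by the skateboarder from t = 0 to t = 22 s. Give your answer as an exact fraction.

Total distance travelled is ∫|v| dt — sum the magnitudes of each area piece.
0–6 s: |½(-1 + -2)(6)| = 9 m
6–11 s: |½(-2 + -10)(5)| = 30 m
11–15 s: v = 0 at t = 13.5 s; triangle areas 12.5 + 4.5 = 17 m
15–19 s: |½(6 + 4)(4)| = 20 m
19–22 s: v = 0 at t = 61/3 s; triangle areas 8/3 + 25/6 = 41/6 m
Total distance = 497/6 m

497/6 m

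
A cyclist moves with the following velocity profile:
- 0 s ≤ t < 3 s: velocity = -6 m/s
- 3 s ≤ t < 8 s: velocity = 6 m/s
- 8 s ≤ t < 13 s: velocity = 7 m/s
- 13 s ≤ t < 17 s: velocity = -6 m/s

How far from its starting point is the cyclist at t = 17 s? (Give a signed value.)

Net displacement equals the area under the velocity-time graph (areas below the axis count negative).
0–3 s: -6 × 3 = -18 m
3–8 s: 6 × 5 = 30 m
8–13 s: 7 × 5 = 35 m
13–17 s: -6 × 4 = -24 m
Net displacement = 23 m

23 m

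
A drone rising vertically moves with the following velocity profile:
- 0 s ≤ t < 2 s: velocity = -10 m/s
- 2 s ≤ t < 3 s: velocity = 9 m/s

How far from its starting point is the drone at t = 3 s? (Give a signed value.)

-11 m

Net displacement equals the area under the velocity-time graph (areas below the axis count negative).
0–2 s: -10 × 2 = -20 m
2–3 s: 9 × 1 = 9 m
Net displacement = -11 m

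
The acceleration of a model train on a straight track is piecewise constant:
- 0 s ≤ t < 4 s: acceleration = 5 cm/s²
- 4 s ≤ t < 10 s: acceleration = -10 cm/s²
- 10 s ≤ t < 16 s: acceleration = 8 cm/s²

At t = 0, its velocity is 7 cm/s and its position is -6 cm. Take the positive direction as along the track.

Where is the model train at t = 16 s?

On each constant-a segment, Δv = aΔt and Δx = v₀Δt + ½aΔt²; chain segment to segment.
0–4 s: v starts 7 cm/s; Δx = 7·4 + ½·5·4² = 68 cm; v ends 27 cm/s.
4–10 s: v starts 27 cm/s; Δx = 27·6 + ½·-10·6² = -18 cm; v ends -33 cm/s.
10–16 s: v starts -33 cm/s; Δx = -33·6 + ½·8·6² = -54 cm; v ends 15 cm/s.
x(16) = -6 + Σ Δx = -10 cm.

-10 cm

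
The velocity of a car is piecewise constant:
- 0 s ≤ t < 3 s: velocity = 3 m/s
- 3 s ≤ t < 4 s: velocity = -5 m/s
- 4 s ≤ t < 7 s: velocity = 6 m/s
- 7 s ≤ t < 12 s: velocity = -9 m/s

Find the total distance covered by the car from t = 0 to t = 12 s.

77 m

Distance (not displacement) is the total path length: add the absolute areas under v-t.
0–3 s: |3| × 3 = 9 m
3–4 s: |-5| × 1 = 5 m
4–7 s: |6| × 3 = 18 m
7–12 s: |-9| × 5 = 45 m
Total distance = 77 m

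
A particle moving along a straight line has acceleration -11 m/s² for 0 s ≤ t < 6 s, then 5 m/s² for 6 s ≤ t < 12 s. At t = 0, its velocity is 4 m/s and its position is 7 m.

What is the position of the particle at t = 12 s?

-449 m

On each constant-a segment, Δv = aΔt and Δx = v₀Δt + ½aΔt²; chain segment to segment.
0–6 s: v starts 4 m/s; Δx = 4·6 + ½·-11·6² = -174 m; v ends -62 m/s.
6–12 s: v starts -62 m/s; Δx = -62·6 + ½·5·6² = -282 m; v ends -32 m/s.
x(12) = 7 + Σ Δx = -449 m.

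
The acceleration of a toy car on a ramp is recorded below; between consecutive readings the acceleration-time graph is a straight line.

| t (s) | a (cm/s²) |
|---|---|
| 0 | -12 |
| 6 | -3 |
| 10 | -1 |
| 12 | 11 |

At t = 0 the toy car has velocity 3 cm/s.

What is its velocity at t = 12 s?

-40 cm/s

Δv equals the area under the a-t graph; then v = v₀ + Δv.
0–6 s: ½(-12 + -3)(6) = -45 cm/s
6–10 s: ½(-3 + -1)(4) = -8 cm/s
10–12 s: ½(-1 + 11)(2) = 10 cm/s
Δv = -43 cm/s, so v(12) = 3 + (-43) = -40 cm/s.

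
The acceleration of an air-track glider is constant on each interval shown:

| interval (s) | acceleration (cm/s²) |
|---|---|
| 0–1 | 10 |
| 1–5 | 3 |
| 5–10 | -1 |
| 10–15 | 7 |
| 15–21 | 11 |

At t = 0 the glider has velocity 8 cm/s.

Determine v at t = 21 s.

Δv equals the area under the a-t graph; then v = v₀ + Δv.
0–1 s: 10 × 1 = 10 cm/s
1–5 s: 3 × 4 = 12 cm/s
5–10 s: -1 × 5 = -5 cm/s
10–15 s: 7 × 5 = 35 cm/s
15–21 s: 11 × 6 = 66 cm/s
Δv = 118 cm/s, so v(21) = 8 + (118) = 126 cm/s.

126 cm/s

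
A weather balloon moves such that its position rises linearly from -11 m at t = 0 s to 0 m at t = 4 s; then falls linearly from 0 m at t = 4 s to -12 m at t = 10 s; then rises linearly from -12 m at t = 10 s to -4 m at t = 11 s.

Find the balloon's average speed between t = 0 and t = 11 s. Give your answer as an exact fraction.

31/11 m/s

Average speed = (total path length)/(elapsed time); on a piecewise-linear x-t graph the path length is Σ|Δx|.
0–4 s: |Δx| = |0 − -11| = 11 m
4–10 s: |Δx| = |-12 − 0| = 12 m
10–11 s: |Δx| = |-4 − -12| = 8 m
Total path = 31 m; average speed = 31/11 = 31/11 m/s.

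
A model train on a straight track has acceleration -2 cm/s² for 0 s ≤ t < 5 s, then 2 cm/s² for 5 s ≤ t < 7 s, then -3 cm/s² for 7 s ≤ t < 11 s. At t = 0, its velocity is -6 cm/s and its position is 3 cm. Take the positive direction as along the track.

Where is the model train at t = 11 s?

-152 cm

On each constant-a segment, Δv = aΔt and Δx = v₀Δt + ½aΔt²; chain segment to segment.
0–5 s: v starts -6 cm/s; Δx = -6·5 + ½·-2·5² = -55 cm; v ends -16 cm/s.
5–7 s: v starts -16 cm/s; Δx = -16·2 + ½·2·2² = -28 cm; v ends -12 cm/s.
7–11 s: v starts -12 cm/s; Δx = -12·4 + ½·-3·4² = -72 cm; v ends -24 cm/s.
x(11) = 3 + Σ Δx = -152 cm.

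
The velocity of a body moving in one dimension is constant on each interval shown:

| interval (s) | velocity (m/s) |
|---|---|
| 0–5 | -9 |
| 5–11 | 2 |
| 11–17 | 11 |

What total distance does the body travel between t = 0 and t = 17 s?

Distance (not displacement) is the total path length: add the absolute areas under v-t.
0–5 s: |-9| × 5 = 45 m
5–11 s: |2| × 6 = 12 m
11–17 s: |11| × 6 = 66 m
Total distance = 123 m

123 m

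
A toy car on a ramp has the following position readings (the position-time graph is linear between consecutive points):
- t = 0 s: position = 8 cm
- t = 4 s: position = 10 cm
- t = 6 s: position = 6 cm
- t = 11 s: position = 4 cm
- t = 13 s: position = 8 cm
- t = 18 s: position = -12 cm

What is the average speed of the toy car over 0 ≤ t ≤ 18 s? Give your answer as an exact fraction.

Average speed = (total path length)/(elapsed time); on a piecewise-linear x-t graph the path length is Σ|Δx|.
0–4 s: |Δx| = |10 − 8| = 2 cm
4–6 s: |Δx| = |6 − 10| = 4 cm
6–11 s: |Δx| = |4 − 6| = 2 cm
11–13 s: |Δx| = |8 − 4| = 4 cm
13–18 s: |Δx| = |-12 − 8| = 20 cm
Total path = 32 cm; average speed = 32/18 = 16/9 cm/s.

16/9 cm/s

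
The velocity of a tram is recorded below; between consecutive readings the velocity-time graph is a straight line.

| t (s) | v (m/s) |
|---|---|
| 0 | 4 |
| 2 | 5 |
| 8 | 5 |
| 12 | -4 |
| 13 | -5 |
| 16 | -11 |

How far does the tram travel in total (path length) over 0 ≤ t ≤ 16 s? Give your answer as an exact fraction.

1379/18 m

Distance (not displacement) is the total path length: add the absolute areas under v-t.
0–2 s: |½(4 + 5)(2)| = 9 m
2–8 s: |5| × 6 = 30 m
8–12 s: v = 0 at t = 92/9 s; triangle areas 50/9 + 32/9 = 82/9 m
12–13 s: |½(-4 + -5)(1)| = 4.5 m
13–16 s: |½(-5 + -11)(3)| = 24 m
Total distance = 1379/18 m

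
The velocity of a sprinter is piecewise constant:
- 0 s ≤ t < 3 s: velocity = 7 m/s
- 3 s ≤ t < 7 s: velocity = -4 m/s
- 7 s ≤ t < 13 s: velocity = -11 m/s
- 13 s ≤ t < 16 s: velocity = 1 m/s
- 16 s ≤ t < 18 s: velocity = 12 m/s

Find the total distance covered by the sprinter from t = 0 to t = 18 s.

130 m

Distance (not displacement) is the total path length: add the absolute areas under v-t.
0–3 s: |7| × 3 = 21 m
3–7 s: |-4| × 4 = 16 m
7–13 s: |-11| × 6 = 66 m
13–16 s: |1| × 3 = 3 m
16–18 s: |12| × 2 = 24 m
Total distance = 130 m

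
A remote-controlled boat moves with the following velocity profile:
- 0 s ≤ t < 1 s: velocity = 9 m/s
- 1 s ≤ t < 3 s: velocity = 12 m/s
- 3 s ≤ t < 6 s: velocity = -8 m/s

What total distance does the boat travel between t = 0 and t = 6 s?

Total distance travelled is ∫|v| dt — sum the magnitudes of each area piece.
0–1 s: |9| × 1 = 9 m
1–3 s: |12| × 2 = 24 m
3–6 s: |-8| × 3 = 24 m
Total distance = 57 m

57 m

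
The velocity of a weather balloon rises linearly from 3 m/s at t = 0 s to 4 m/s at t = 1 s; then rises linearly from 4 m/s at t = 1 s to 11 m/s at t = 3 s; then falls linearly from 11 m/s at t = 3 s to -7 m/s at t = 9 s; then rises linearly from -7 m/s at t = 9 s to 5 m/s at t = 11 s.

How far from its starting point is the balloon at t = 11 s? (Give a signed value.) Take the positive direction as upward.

Net displacement equals the area under the velocity-time graph (areas below the axis count negative).
0–1 s: ½(3 + 4)(1) = 3.5 m
1–3 s: ½(4 + 11)(2) = 15 m
3–9 s: ½(11 + -7)(6) = 12 m
9–11 s: ½(-7 + 5)(2) = -2 m
Net displacement = 28.5 m

28.5 m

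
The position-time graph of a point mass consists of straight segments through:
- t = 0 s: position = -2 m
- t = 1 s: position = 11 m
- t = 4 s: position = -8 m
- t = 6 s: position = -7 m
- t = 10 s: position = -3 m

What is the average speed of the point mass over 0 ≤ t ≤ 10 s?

Average speed = (total path length)/(elapsed time); on a piecewise-linear x-t graph the path length is Σ|Δx|.
0–1 s: |Δx| = |11 − -2| = 13 m
1–4 s: |Δx| = |-8 − 11| = 19 m
4–6 s: |Δx| = |-7 − -8| = 1 m
6–10 s: |Δx| = |-3 − -7| = 4 m
Total path = 37 m; average speed = 37/10 = 3.7 m/s.

3.7 m/s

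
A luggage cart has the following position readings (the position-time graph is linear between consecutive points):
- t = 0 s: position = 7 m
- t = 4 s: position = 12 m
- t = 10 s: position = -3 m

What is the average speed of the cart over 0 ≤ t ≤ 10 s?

2 m/s

Average speed = (total path length)/(elapsed time); on a piecewise-linear x-t graph the path length is Σ|Δx|.
0–4 s: |Δx| = |12 − 7| = 5 m
4–10 s: |Δx| = |-3 − 12| = 15 m
Total path = 20 m; average speed = 20/10 = 2 m/s.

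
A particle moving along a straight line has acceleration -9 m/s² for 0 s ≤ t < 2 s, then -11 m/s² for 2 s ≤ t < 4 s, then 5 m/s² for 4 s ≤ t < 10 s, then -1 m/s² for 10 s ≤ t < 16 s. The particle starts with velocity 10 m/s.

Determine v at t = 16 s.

Δv equals the area under the a-t graph; then v = v₀ + Δv.
0–2 s: -9 × 2 = -18 m/s
2–4 s: -11 × 2 = -22 m/s
4–10 s: 5 × 6 = 30 m/s
10–16 s: -1 × 6 = -6 m/s
Δv = -16 m/s, so v(16) = 10 + (-16) = -6 m/s.

-6 m/s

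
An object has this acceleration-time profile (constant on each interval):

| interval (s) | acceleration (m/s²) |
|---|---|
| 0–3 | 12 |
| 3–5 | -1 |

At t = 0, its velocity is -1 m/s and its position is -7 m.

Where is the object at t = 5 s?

112 m

On each constant-a segment, Δv = aΔt and Δx = v₀Δt + ½aΔt²; chain segment to segment.
0–3 s: v starts -1 m/s; Δx = -1·3 + ½·12·3² = 51 m; v ends 35 m/s.
3–5 s: v starts 35 m/s; Δx = 35·2 + ½·-1·2² = 68 m; v ends 33 m/s.
x(5) = -7 + Σ Δx = 112 m.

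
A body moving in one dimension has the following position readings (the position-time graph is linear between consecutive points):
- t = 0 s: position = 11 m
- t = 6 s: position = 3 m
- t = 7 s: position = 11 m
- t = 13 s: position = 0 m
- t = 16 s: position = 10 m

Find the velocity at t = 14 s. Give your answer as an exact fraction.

10/3 m/s

Velocity is the slope of the x-t graph on 13–16 s: (10 − 0)/(16 − 13) = 10/3 m/s.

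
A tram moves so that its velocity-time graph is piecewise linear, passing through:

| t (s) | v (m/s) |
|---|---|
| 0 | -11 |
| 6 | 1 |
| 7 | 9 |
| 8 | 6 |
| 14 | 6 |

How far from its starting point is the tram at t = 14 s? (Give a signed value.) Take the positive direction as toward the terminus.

18.5 m

Net displacement equals the area under the velocity-time graph (areas below the axis count negative).
0–6 s: ½(-11 + 1)(6) = -30 m
6–7 s: ½(1 + 9)(1) = 5 m
7–8 s: ½(9 + 6)(1) = 7.5 m
8–14 s: 6 × 6 = 36 m
Net displacement = 18.5 m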